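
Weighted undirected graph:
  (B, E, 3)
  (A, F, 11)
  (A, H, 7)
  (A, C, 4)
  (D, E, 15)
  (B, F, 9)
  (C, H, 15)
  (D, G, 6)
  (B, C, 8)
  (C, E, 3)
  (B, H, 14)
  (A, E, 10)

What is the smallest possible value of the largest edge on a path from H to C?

Some routes from H to C:
H → A → C: max(7, 4) = 7
H → A → F → B → C: max(7, 11, 9, 8) = 11
H → A → E → B → C: max(7, 10, 3, 8) = 10
H → A → F → B → E → C: max(7, 11, 9, 3, 3) = 11
H → A → E → C: max(7, 10, 3) = 10
Smallest bottleneck: 7.

7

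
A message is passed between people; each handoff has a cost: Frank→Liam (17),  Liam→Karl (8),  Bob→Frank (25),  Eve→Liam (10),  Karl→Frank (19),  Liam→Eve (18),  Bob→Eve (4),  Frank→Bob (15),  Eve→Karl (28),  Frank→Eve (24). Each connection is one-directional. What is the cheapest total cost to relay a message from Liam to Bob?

Candidate routes:
Liam -> Eve -> Karl -> Frank -> Bob: 18 + 28 + 19 + 15 = 80
Liam -> Karl -> Frank -> Bob: 8 + 19 + 15 = 42
Shortest: 42.

42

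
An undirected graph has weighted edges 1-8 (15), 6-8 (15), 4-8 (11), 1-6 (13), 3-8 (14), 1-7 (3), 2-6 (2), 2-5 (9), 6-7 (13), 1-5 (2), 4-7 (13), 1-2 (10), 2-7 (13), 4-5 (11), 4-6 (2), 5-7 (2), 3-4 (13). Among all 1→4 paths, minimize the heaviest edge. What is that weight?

9

Comparing a few candidate routes:
1-7-5-2-6-4: max(3, 2, 9, 2, 2) = 9
1-2-5-4: max(10, 9, 11) = 11
1-5-2-6-4: max(2, 9, 2, 2) = 9
1-5-4: max(2, 11) = 11
1-2-6-4: max(10, 2, 2) = 10
The minimum achievable maximum is 9.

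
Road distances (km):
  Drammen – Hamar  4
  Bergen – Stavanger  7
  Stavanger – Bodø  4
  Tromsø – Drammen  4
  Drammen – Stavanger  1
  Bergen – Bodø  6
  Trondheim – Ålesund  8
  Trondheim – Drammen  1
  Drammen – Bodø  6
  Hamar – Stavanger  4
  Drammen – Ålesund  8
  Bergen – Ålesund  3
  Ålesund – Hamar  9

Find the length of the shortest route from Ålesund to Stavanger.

9

Some routes from Ålesund to Stavanger:
Ålesund-Drammen-Stavanger: 8 + 1 = 9
Ålesund-Bergen-Stavanger: 3 + 7 = 10
Ålesund-Trondheim-Drammen-Stavanger: 8 + 1 + 1 = 10
Ålesund-Bergen-Bodø-Stavanger: 3 + 6 + 4 = 13
The minimum is 9 km.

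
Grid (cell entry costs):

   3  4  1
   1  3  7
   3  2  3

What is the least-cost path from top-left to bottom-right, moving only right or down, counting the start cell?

12

Best path: r0c0→r1c0→r1c1→r2c1→r2c2
Cost: 3 + 1 + 3 + 2 + 3 = 12
(Top row then right column would cost 18.)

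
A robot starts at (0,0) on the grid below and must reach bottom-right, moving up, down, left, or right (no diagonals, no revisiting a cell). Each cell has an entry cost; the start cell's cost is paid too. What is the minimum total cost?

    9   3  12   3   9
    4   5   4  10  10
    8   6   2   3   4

30

Path r0c0 -> r0c1 -> r1c1 -> r1c2 -> r2c2 -> r2c3 -> r2c4: 9 + 3 + 5 + 4 + 2 + 3 + 4 = 30.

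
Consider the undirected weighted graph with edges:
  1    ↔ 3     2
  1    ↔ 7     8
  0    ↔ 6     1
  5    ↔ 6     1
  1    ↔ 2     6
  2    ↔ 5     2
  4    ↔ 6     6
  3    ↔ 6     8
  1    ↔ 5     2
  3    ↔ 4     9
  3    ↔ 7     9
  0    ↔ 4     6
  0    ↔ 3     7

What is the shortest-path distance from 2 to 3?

Some routes from 2 to 3:
2 - 1 - 3: 6 + 2 = 8
2 - 5 - 1 - 3: 2 + 2 + 2 = 6
2 - 5 - 6 - 0 - 3: 2 + 1 + 1 + 7 = 11
2 - 1 - 5 - 6 - 0 - 3: 6 + 2 + 1 + 1 + 7 = 17
2 - 1 - 5 - 6 - 3: 6 + 2 + 1 + 8 = 17
2 - 5 - 6 - 3: 2 + 1 + 8 = 11
Shortest: 6.

6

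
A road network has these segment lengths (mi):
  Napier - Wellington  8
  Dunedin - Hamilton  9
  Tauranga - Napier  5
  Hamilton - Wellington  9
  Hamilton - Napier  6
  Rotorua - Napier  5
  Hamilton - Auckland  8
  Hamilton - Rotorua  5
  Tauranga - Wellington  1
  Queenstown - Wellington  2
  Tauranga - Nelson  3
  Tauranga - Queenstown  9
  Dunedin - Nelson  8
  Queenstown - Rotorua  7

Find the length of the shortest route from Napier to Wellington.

Some routes from Napier to Wellington:
Napier-Wellington: 8
Napier-Rotorua-Queenstown-Wellington: 5 + 7 + 2 = 14
Napier-Tauranga-Wellington: 5 + 1 = 6
Napier-Hamilton-Wellington: 6 + 9 = 15
Shortest: 6 mi.

6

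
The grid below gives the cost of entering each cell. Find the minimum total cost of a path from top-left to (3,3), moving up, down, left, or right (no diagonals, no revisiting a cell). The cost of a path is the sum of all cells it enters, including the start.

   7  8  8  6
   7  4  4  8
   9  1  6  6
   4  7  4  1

Best path: r0c0→r1c0→r1c1→r2c1→r2c2→r3c2→r3c3
Cost: 7 + 7 + 4 + 1 + 6 + 4 + 1 = 30

30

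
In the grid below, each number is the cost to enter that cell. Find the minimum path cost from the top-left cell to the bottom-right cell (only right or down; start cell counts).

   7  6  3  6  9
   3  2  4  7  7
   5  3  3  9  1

28

Path (0,0)→(1,0)→(1,1)→(2,1)→(2,2)→(2,3)→(2,4): 7 + 3 + 2 + 3 + 3 + 9 + 1 = 28.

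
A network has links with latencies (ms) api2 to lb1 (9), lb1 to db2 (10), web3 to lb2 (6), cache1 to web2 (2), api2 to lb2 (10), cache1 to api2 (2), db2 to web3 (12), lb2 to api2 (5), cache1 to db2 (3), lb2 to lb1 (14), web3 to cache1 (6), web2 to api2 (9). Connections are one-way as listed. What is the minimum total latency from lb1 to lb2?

Routes from lb1 to lb2:
lb1-db2-web3-cache1-web2-api2-lb2: 10 + 12 + 6 + 2 + 9 + 10 = 49
lb1-db2-web3-cache1-api2-lb2: 10 + 12 + 6 + 2 + 10 = 40
lb1-db2-web3-lb2: 10 + 12 + 6 = 28
The minimum is 28 ms.

28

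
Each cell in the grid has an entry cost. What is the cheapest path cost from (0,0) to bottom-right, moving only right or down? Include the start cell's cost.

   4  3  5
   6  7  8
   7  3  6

Best path: r0c0 r0c1 r1c1 r2c1 r2c2
Cost: 4 + 3 + 7 + 3 + 6 = 23
For comparison, the top-then-right route costs 26.

23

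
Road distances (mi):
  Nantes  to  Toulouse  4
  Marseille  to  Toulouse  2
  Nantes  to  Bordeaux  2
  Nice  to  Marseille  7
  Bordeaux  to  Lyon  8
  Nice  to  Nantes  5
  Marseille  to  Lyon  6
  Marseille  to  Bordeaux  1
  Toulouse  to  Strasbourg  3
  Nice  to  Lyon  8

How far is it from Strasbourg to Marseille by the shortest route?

5

A few of the Strasbourg→Marseille routes:
Strasbourg-Toulouse-Nantes-Nice-Marseille: 3 + 4 + 5 + 7 = 19
Strasbourg-Toulouse-Nantes-Bordeaux-Marseille: 3 + 4 + 2 + 1 = 10
Strasbourg-Toulouse-Marseille: 3 + 2 = 5
Strasbourg-Toulouse-Nantes-Nice-Lyon-Marseille: 3 + 4 + 5 + 8 + 6 = 26
Strasbourg-Toulouse-Nantes-Nice-Lyon-Bordeaux-Marseille: 3 + 4 + 5 + 8 + 8 + 1 = 29
Strasbourg-Toulouse-Nantes-Bordeaux-Lyon-Marseille: 3 + 4 + 2 + 8 + 6 = 23
The minimum is 5 mi.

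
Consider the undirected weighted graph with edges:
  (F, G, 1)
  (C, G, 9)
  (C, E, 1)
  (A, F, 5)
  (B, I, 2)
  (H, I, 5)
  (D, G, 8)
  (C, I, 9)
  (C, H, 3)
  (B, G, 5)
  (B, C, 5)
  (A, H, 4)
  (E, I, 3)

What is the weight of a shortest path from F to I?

Some routes from F to I:
F→G→C→E→I: 1 + 9 + 1 + 3 = 14
F→G→B→C→E→I: 1 + 5 + 5 + 1 + 3 = 15
F→G→B→I: 1 + 5 + 2 = 8
F→A→H→I: 5 + 4 + 5 = 14
Best route has total 8.

8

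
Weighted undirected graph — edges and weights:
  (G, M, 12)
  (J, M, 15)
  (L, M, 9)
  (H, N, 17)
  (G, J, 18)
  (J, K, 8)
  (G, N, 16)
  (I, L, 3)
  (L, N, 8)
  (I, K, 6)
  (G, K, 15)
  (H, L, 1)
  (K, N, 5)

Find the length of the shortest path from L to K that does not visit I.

A few of the L→K routes:
L - H - N - K: 1 + 17 + 5 = 23
L - M - J - K: 9 + 15 + 8 = 32
L - N - K: 8 + 5 = 13
L - N - G - K: 8 + 16 + 15 = 39
L - M - G - K: 9 + 12 + 15 = 36
The minimum is 13.

13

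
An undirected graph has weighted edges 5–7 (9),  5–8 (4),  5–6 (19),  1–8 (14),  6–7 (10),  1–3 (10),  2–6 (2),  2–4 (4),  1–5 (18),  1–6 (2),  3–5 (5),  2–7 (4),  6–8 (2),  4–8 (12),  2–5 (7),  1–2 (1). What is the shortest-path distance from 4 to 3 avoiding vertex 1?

16

Checking several routes:
4-2-5-3: 4 + 7 + 5 = 16
4-2-7-5-3: 4 + 4 + 9 + 5 = 22
4-2-6-8-5-3: 4 + 2 + 2 + 4 + 5 = 17
4-8-5-3: 12 + 4 + 5 = 21
4-8-6-2-5-3: 12 + 2 + 2 + 7 + 5 = 28
The minimum is 16.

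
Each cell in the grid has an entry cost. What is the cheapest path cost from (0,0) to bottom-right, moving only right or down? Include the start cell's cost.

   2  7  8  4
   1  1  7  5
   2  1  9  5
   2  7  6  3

21

Best path: r0c0 r1c0 r1c1 r2c1 r3c1 r3c2 r3c3
Cost: 2 + 1 + 1 + 1 + 7 + 6 + 3 = 21
(Top row then right column would cost 34.)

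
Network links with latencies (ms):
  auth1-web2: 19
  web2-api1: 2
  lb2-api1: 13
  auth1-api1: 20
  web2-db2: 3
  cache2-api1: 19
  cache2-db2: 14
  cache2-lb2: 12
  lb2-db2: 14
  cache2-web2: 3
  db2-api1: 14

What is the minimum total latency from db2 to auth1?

A few of the db2→auth1 routes:
db2-web2-auth1: 3 + 19 = 22
db2-web2-api1-auth1: 3 + 2 + 20 = 25
db2-api1-web2-auth1: 14 + 2 + 19 = 35
db2-api1-auth1: 14 + 20 = 34
Best route has total 22 ms.

22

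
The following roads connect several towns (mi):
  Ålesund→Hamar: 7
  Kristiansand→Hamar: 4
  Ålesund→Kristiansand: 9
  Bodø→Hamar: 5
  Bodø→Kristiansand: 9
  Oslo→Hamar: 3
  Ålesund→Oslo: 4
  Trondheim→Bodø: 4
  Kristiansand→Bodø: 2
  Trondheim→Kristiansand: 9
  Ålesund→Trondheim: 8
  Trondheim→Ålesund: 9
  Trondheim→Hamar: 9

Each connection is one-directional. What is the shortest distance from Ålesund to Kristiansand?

9

Paths from Ålesund to Kristiansand:
Ålesund → Trondheim → Kristiansand: 8 + 9 = 17
Ålesund → Trondheim → Bodø → Kristiansand: 8 + 4 + 9 = 21
Ålesund → Kristiansand: 9
Shortest: 9 mi.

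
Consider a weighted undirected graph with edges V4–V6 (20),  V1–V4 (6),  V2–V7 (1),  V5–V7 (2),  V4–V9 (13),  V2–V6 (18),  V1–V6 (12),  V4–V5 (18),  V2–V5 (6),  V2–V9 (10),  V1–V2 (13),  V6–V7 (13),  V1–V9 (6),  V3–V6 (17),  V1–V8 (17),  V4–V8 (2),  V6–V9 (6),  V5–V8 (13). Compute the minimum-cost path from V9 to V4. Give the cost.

Some routes from V9 to V4:
V9 -> V4: 13
V9 -> V6 -> V1 -> V4: 6 + 12 + 6 = 24
V9 -> V6 -> V4: 6 + 20 = 26
V9 -> V1 -> V4: 6 + 6 = 12
V9 -> V1 -> V8 -> V4: 6 + 17 + 2 = 25
The minimum is 12.

12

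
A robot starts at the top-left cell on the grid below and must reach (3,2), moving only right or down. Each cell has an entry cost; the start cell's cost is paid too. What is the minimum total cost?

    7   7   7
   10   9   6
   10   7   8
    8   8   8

Take r0c0 -> r0c1 -> r0c2 -> r1c2 -> r2c2 -> r3c2 for a total of 7 + 7 + 7 + 6 + 8 + 8 = 43.

43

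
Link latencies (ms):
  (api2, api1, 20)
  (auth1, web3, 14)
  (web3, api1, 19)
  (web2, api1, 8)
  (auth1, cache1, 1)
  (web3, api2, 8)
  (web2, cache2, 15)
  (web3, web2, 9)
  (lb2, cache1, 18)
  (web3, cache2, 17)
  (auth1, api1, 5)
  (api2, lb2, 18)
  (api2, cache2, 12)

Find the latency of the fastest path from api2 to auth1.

A few of the api2→auth1 routes:
api2 -> web3 -> api1 -> auth1: 8 + 19 + 5 = 32
api2 -> api1 -> auth1: 20 + 5 = 25
api2 -> web3 -> auth1: 8 + 14 = 22
api2 -> lb2 -> cache1 -> auth1: 18 + 18 + 1 = 37
api2 -> web3 -> web2 -> api1 -> auth1: 8 + 9 + 8 + 5 = 30
The minimum is 22 ms.

22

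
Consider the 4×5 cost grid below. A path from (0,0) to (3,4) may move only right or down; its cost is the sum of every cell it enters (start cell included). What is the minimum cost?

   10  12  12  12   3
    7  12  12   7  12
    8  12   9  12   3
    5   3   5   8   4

50

Cheapest: (0,0)→(1,0)→(2,0)→(3,0)→(3,1)→(3,2)→(3,3)→(3,4)
  10 + 7 + 8 + 5 + 3 + 5 + 8 + 4 = 50
For comparison, the top-then-right route costs 68.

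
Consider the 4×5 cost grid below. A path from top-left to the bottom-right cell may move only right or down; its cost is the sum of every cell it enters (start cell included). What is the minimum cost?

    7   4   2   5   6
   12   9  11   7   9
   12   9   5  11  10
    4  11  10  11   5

48

Take r0c0→r0c1→r0c2→r0c3→r0c4→r1c4→r2c4→r3c4 for a total of 7 + 4 + 2 + 5 + 6 + 9 + 10 + 5 = 48.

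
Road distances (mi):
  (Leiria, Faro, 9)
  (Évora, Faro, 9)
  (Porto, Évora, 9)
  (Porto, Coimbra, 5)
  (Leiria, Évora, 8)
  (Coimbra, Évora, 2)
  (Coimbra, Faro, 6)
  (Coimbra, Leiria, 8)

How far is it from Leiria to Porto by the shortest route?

Checking several routes:
Leiria-Évora-Porto: 8 + 9 = 17
Leiria-Coimbra-Porto: 8 + 5 = 13
Leiria-Coimbra-Évora-Porto: 8 + 2 + 9 = 19
Leiria-Évora-Coimbra-Porto: 8 + 2 + 5 = 15
Best route has total 13 mi.

13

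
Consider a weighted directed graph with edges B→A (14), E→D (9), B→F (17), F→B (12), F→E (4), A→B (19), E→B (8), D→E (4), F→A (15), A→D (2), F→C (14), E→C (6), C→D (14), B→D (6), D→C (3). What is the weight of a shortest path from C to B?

Candidate routes:
C - D - E - B: 14 + 4 + 8 = 26
The minimum is 26.

26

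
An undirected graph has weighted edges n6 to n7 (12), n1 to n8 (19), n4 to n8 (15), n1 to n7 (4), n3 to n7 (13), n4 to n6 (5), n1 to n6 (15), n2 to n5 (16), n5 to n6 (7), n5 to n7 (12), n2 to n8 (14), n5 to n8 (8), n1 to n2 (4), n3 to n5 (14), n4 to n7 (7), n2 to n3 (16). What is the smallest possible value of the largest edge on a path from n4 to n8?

8

Some routes from n4 to n8:
n4 → n7 → n5 → n8: max(7, 12, 8) = 12
n4 → n6 → n5 → n8: max(5, 7, 8) = 8
n4 → n7 → n6 → n5 → n8: max(7, 12, 7, 8) = 12
n4 → n6 → n7 → n5 → n8: max(5, 12, 12, 8) = 12
Best route has worst link 8.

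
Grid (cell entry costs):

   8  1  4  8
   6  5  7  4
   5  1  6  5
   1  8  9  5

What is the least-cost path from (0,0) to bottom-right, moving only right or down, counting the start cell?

One optimal route is [0,0] [0,1] [1,1] [2,1] [2,2] [2,3] [3,3].
Its cost is 8 + 1 + 5 + 1 + 6 + 5 + 5 = 31.

31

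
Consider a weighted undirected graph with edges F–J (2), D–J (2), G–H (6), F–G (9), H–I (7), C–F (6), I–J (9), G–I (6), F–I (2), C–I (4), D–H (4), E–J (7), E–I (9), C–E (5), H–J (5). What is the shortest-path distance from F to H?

Checking several routes:
F → I → G → H: 2 + 6 + 6 = 14
F → I → H: 2 + 7 = 9
F → J → D → H: 2 + 2 + 4 = 8
F → J → H: 2 + 5 = 7
Best route has total 7.

7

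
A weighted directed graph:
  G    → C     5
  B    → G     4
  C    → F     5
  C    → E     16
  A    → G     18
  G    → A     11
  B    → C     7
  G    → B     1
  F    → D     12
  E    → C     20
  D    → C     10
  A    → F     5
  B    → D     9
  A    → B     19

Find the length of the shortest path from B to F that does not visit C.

20

Routes from B to F avoiding C:
B→G→A→F: 4 + 11 + 5 = 20
Shortest: 20.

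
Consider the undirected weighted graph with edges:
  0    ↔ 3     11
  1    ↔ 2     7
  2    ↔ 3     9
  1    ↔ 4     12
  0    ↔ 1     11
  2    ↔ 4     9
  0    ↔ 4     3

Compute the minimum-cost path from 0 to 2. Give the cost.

Routes from 0 to 2:
0 -> 1 -> 4 -> 2: 11 + 12 + 9 = 32
0 -> 1 -> 2: 11 + 7 = 18
0 -> 3 -> 2: 11 + 9 = 20
0 -> 4 -> 1 -> 2: 3 + 12 + 7 = 22
0 -> 4 -> 2: 3 + 9 = 12
Best route has total 12.

12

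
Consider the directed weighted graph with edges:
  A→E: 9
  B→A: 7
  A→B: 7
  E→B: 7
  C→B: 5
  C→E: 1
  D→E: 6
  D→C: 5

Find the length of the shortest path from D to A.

Candidate routes:
D - E - B - A: 6 + 7 + 7 = 20
D - C - E - B - A: 5 + 1 + 7 + 7 = 20
D - C - B - A: 5 + 5 + 7 = 17
Best route has total 17.

17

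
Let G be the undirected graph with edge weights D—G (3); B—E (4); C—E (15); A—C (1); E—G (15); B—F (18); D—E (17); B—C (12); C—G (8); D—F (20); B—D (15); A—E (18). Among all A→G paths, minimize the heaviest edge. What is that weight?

8

A few of the A→G routes:
A - C - G: max(1, 8) = 8
A - C - E - G: max(1, 15, 15) = 15
A - C - E - B - D - G: max(1, 15, 4, 15, 3) = 15
A - C - B - D - G: max(1, 12, 15, 3) = 15
Best route has worst link 8.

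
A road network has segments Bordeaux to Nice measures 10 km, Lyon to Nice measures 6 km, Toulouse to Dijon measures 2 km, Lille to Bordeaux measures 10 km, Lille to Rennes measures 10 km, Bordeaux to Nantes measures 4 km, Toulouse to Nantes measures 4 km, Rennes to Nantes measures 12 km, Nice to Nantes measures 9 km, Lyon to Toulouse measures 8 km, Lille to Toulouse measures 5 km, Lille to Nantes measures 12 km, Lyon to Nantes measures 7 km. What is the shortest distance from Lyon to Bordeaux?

11

Checking several routes:
Lyon → Nice → Bordeaux: 6 + 10 = 16
Lyon → Nice → Nantes → Bordeaux: 6 + 9 + 4 = 19
Lyon → Toulouse → Lille → Bordeaux: 8 + 5 + 10 = 23
Lyon → Nantes → Toulouse → Lille → Bordeaux: 7 + 4 + 5 + 10 = 26
Lyon → Toulouse → Nantes → Bordeaux: 8 + 4 + 4 = 16
Lyon → Nantes → Bordeaux: 7 + 4 = 11
Shortest: 11 km.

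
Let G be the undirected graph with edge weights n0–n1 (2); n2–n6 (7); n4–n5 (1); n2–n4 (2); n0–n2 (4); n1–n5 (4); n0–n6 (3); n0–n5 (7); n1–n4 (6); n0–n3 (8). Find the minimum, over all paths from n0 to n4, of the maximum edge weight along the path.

Comparing a few candidate routes:
n0→n1→n4: max(2, 6) = 6
n0→n1→n5→n4: max(2, 4, 1) = 4
n0→n2→n4: max(4, 2) = 4
n0→n5→n1→n4: max(7, 4, 6) = 7
Best route has worst link 4.

4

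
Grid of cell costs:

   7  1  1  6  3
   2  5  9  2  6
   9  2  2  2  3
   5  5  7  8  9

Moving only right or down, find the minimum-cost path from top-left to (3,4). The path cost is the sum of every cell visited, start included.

Take (0,0) (0,1) (0,2) (0,3) (1,3) (2,3) (2,4) (3,4) for a total of 7 + 1 + 1 + 6 + 2 + 2 + 3 + 9 = 31.

31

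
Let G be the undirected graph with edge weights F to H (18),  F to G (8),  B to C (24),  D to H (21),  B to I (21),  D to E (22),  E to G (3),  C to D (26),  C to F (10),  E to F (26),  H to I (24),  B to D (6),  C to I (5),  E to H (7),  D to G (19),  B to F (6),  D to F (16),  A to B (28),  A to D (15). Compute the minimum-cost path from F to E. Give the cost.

11

A few of the F→E routes:
F → H → E: 18 + 7 = 25
F → G → E: 8 + 3 = 11
F → E: 26
Shortest: 11.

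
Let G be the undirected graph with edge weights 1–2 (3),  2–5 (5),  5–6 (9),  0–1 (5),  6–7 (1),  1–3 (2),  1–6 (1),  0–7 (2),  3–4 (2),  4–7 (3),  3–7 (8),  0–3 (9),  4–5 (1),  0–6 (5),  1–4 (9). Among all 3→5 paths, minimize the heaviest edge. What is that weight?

2

Some routes from 3 to 5:
3→1→6→7→4→5: max(2, 1, 1, 3, 1) = 3
3→4→7→6→0→1→2→5: max(2, 3, 1, 5, 5, 3, 5) = 5
3→4→7→6→1→2→5: max(2, 3, 1, 1, 3, 5) = 5
3→4→5: max(2, 1) = 2
Best route has worst link 2.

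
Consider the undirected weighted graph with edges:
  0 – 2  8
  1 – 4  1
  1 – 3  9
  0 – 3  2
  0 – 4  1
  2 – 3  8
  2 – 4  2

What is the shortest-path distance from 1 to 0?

2

Some routes from 1 to 0:
1 - 4 - 0: 1 + 1 = 2
1 - 3 - 0: 9 + 2 = 11
1 - 4 - 2 - 0: 1 + 2 + 8 = 11
Best route has total 2.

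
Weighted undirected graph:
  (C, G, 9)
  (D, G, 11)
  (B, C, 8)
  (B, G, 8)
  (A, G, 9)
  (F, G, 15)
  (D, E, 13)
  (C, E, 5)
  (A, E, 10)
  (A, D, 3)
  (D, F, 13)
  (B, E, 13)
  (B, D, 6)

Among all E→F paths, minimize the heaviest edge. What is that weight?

Some routes from E to F:
E → B → C → G → D → F: max(13, 8, 9, 11, 13) = 13
E → C → G → A → D → F: max(5, 9, 9, 3, 13) = 13
E → B → G → A → D → F: max(13, 8, 9, 3, 13) = 13
E → B → C → G → A → D → F: max(13, 8, 9, 9, 3, 13) = 13
E → B → D → F: max(13, 6, 13) = 13
E → B → G → D → F: max(13, 8, 11, 13) = 13
Best route has worst link 13.

13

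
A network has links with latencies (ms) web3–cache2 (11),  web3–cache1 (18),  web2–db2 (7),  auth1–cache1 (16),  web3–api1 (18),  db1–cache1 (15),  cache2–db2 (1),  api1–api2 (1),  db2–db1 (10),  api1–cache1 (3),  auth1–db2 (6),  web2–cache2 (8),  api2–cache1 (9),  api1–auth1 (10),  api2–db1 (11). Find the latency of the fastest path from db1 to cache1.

Some routes from db1 to cache1:
db1 -> db2 -> auth1 -> api1 -> api2 -> cache1: 10 + 6 + 10 + 1 + 9 = 36
db1 -> db2 -> auth1 -> api1 -> cache1: 10 + 6 + 10 + 3 = 29
db1 -> cache1: 15
db1 -> api2 -> api1 -> cache1: 11 + 1 + 3 = 15
db1 -> api2 -> cache1: 11 + 9 = 20
db1 -> db2 -> auth1 -> cache1: 10 + 6 + 16 = 32
Best route has total 15 ms.

15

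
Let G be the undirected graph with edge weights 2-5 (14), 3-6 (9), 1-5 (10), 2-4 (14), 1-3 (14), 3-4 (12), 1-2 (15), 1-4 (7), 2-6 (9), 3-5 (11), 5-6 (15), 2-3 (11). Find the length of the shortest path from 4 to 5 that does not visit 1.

23

Comparing a few candidate routes:
4→2→5: 14 + 14 = 28
4→2→6→5: 14 + 9 + 15 = 38
4→3→5: 12 + 11 = 23
4→2→3→5: 14 + 11 + 11 = 36
4→3→6→5: 12 + 9 + 15 = 36
4→3→2→5: 12 + 11 + 14 = 37
Shortest: 23.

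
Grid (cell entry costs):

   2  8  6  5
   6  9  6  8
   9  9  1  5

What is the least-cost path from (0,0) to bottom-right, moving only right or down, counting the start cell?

Cheapest: (0,0) -> (0,1) -> (0,2) -> (1,2) -> (2,2) -> (2,3)
  2 + 8 + 6 + 6 + 1 + 5 = 28
(Top row then right column would cost 34.)

28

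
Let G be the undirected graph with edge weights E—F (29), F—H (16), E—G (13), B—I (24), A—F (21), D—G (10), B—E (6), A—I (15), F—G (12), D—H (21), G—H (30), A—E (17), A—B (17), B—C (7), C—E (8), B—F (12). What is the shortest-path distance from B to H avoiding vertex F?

49

Comparing a few candidate routes:
B - C - E - G - H: 7 + 8 + 13 + 30 = 58
B - E - G - H: 6 + 13 + 30 = 49
B - E - G - D - H: 6 + 13 + 10 + 21 = 50
The minimum is 49.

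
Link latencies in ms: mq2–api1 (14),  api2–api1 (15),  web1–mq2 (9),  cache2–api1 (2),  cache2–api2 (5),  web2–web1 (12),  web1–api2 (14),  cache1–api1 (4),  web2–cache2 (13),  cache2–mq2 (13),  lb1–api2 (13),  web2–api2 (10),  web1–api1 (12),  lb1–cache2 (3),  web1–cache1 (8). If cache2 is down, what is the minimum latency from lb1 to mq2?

36

Comparing a few candidate routes:
lb1-api2-api1-web1-mq2: 13 + 15 + 12 + 9 = 49
lb1-api2-web2-web1-mq2: 13 + 10 + 12 + 9 = 44
lb1-api2-api1-mq2: 13 + 15 + 14 = 42
lb1-api2-web1-mq2: 13 + 14 + 9 = 36
The minimum is 36 ms.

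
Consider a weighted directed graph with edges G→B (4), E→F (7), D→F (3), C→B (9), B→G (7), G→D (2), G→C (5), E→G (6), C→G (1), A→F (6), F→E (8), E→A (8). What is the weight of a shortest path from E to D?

Paths from E to D:
E -> G -> D: 6 + 2 = 8
Shortest: 8.

8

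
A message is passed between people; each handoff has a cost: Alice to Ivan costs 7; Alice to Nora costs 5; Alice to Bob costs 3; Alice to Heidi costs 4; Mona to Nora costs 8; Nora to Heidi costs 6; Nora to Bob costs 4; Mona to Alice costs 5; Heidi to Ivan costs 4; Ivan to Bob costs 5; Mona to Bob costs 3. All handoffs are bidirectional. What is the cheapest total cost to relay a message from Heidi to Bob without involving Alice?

Candidate routes:
Heidi → Ivan → Bob: 4 + 5 = 9
Heidi → Nora → Bob: 6 + 4 = 10
Heidi → Nora → Mona → Bob: 6 + 8 + 3 = 17
The minimum is 9.

9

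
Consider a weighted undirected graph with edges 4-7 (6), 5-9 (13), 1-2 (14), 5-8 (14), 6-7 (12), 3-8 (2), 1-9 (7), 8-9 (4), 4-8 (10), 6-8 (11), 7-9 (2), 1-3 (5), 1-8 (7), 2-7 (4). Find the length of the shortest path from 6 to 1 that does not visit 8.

Paths from 6 to 1 avoiding 8:
6-7-9-1: 12 + 2 + 7 = 21
6-7-2-1: 12 + 4 + 14 = 30
Shortest: 21.

21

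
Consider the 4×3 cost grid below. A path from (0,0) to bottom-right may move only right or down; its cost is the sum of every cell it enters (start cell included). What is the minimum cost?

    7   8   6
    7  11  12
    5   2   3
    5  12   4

Best path: [0,0] [1,0] [2,0] [2,1] [2,2] [3,2]
Cost: 7 + 7 + 5 + 2 + 3 + 4 = 28
(Top row then right column would cost 40.)

28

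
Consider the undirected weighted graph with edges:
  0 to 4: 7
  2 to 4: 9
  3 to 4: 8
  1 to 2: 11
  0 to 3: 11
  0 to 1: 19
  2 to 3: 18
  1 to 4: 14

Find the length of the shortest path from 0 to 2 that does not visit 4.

29

Candidate routes:
0-1-2: 19 + 11 = 30
0-3-2: 11 + 18 = 29
Shortest: 29.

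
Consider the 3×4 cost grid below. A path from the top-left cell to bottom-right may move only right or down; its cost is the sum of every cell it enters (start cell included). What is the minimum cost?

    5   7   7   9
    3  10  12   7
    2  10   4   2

Path r0c0 -> r1c0 -> r2c0 -> r2c1 -> r2c2 -> r2c3: 5 + 3 + 2 + 10 + 4 + 2 = 26.

26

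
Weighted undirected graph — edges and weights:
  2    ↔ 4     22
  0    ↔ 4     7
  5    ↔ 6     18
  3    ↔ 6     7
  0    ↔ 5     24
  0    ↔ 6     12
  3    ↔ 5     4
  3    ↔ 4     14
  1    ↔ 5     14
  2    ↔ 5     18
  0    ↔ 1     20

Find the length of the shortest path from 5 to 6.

11

Checking several routes:
5-6: 18
5-3-6: 4 + 7 = 11
5-0-6: 24 + 12 = 36
The minimum is 11.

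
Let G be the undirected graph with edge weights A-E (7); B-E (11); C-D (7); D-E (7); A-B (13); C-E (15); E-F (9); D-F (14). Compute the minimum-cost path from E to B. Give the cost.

Routes from E to B:
E -> B: 11
E -> A -> B: 7 + 13 = 20
The minimum is 11.

11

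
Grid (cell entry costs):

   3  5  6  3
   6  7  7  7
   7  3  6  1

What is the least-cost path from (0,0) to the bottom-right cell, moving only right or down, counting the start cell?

25

Take (0,0) -> (0,1) -> (0,2) -> (0,3) -> (1,3) -> (2,3) for a total of 3 + 5 + 6 + 3 + 7 + 1 = 25.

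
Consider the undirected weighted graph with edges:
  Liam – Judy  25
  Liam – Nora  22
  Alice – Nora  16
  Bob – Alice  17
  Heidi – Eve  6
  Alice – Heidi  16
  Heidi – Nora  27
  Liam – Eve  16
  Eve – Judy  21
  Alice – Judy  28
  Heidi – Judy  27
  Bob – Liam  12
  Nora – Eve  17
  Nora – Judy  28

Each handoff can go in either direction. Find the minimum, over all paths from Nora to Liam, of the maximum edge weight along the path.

A few of the Nora→Liam routes:
Nora→Alice→Heidi→Eve→Liam: max(16, 16, 6, 16) = 16
Nora→Eve→Heidi→Alice→Bob→Liam: max(17, 6, 16, 17, 12) = 17
Nora→Alice→Bob→Liam: max(16, 17, 12) = 17
Nora→Eve→Liam: max(17, 16) = 17
The minimum achievable maximum is 16.

16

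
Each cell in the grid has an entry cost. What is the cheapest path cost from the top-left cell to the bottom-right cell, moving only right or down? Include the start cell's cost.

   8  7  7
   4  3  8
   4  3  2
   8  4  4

One optimal route is (0,0) → (1,0) → (1,1) → (2,1) → (2,2) → (3,2).
Its cost is 8 + 4 + 3 + 3 + 2 + 4 = 24.
(Top row then right column would cost 36.)

24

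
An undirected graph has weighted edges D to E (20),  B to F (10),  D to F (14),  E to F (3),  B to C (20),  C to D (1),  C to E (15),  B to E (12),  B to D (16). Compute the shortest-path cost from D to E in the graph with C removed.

17

Candidate routes:
D→B→E: 16 + 12 = 28
D→F→E: 14 + 3 = 17
D→E: 20
D→F→B→E: 14 + 10 + 12 = 36
D→B→F→E: 16 + 10 + 3 = 29
Shortest: 17.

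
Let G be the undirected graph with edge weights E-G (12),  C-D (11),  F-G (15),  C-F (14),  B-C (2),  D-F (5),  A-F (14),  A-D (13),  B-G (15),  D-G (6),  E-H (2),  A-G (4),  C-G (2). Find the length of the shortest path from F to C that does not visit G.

Routes from F to C avoiding G:
F → D → C: 5 + 11 = 16
F → A → D → C: 14 + 13 + 11 = 38
F → C: 14
Shortest: 14.

14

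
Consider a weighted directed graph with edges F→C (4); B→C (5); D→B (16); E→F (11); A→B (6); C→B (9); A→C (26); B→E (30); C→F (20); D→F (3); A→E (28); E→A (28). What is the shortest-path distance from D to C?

Routes from D to C:
D-F-C: 3 + 4 = 7
D-B-C: 16 + 5 = 21
D-B-E-A-C: 16 + 30 + 28 + 26 = 100
D-B-E-F-C: 16 + 30 + 11 + 4 = 61
The minimum is 7.

7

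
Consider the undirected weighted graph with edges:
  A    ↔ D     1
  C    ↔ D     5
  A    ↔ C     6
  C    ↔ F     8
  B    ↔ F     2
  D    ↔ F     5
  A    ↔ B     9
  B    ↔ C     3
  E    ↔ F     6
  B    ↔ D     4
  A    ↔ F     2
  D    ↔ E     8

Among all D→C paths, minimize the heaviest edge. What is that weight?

Some routes from D to C:
D → B → C: max(4, 3) = 4
D → F → B → C: max(5, 2, 3) = 5
D → A → F → B → C: max(1, 2, 2, 3) = 3
D → B → F → A → C: max(4, 2, 2, 6) = 6
D → C: max(5) = 5
D → F → A → C: max(5, 2, 6) = 6
Best route has worst link 3.

3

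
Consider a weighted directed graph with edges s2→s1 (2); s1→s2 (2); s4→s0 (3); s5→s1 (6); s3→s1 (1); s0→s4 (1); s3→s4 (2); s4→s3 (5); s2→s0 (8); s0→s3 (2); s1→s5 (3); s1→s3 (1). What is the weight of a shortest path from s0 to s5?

6

Paths from s0 to s5:
s0 -> s3 -> s1 -> s5: 2 + 1 + 3 = 6
s0 -> s4 -> s3 -> s1 -> s5: 1 + 5 + 1 + 3 = 10
The minimum is 6.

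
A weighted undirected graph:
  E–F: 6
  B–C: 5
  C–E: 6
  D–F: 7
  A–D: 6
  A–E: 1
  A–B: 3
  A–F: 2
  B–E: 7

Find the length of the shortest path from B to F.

Comparing a few candidate routes:
B-A-F: 3 + 2 = 5
B-E-A-F: 7 + 1 + 2 = 10
B-E-F: 7 + 6 = 13
B-A-E-F: 3 + 1 + 6 = 10
Shortest: 5.

5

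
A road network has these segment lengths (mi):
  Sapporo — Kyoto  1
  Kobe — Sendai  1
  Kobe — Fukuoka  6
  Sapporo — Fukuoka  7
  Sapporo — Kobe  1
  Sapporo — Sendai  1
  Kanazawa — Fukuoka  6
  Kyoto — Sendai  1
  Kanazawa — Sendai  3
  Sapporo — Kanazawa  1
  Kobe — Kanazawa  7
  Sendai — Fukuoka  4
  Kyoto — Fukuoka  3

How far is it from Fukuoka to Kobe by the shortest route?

Comparing a few candidate routes:
Fukuoka - Kyoto - Sendai - Kobe: 3 + 1 + 1 = 5
Fukuoka - Kyoto - Sapporo - Kobe: 3 + 1 + 1 = 5
Fukuoka - Sendai - Kobe: 4 + 1 = 5
Fukuoka - Kyoto - Sendai - Sapporo - Kobe: 3 + 1 + 1 + 1 = 6
The minimum is 5 mi.

5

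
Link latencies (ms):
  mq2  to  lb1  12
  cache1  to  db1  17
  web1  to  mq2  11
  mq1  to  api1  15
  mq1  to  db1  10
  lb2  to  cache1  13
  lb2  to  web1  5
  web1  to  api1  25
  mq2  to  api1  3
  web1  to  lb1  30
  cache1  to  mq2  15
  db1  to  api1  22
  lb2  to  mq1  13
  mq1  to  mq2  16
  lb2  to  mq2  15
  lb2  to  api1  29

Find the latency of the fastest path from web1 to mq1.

Comparing a few candidate routes:
web1→mq2→mq1: 11 + 16 = 27
web1→lb2→mq1: 5 + 13 = 18
web1→mq2→api1→mq1: 11 + 3 + 15 = 29
web1→lb2→mq2→mq1: 5 + 15 + 16 = 36
Best route has total 18 ms.

18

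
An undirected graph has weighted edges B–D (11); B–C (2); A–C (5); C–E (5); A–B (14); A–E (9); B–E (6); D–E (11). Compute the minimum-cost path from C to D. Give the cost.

Comparing a few candidate routes:
C - E - B - D: 5 + 6 + 11 = 22
C - B - D: 2 + 11 = 13
C - B - E - D: 2 + 6 + 11 = 19
C - A - B - D: 5 + 14 + 11 = 30
C - E - D: 5 + 11 = 16
C - A - E - D: 5 + 9 + 11 = 25
Best route has total 13.

13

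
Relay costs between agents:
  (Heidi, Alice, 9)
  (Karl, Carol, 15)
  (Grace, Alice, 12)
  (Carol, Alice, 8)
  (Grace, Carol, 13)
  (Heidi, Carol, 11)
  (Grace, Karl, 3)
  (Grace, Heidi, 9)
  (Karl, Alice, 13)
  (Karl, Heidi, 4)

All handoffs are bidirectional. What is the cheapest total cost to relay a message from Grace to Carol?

13

Comparing a few candidate routes:
Grace - Karl - Heidi - Carol: 3 + 4 + 11 = 18
Grace - Carol: 13
Grace - Karl - Carol: 3 + 15 = 18
Grace - Alice - Carol: 12 + 8 = 20
Best route has total 13.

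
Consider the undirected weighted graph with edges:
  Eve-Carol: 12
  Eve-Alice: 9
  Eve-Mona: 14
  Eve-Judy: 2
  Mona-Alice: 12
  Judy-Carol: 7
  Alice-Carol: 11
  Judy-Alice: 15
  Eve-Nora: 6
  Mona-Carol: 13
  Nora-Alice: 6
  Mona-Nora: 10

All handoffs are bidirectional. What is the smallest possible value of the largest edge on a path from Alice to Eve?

Some routes from Alice to Eve:
Alice→Carol→Judy→Eve: max(11, 7, 2) = 11
Alice→Carol→Eve: max(11, 12) = 12
Alice→Mona→Nora→Eve: max(12, 10, 6) = 12
Alice→Eve: max(9) = 9
Alice→Nora→Eve: max(6, 6) = 6
The minimum achievable maximum is 6.

6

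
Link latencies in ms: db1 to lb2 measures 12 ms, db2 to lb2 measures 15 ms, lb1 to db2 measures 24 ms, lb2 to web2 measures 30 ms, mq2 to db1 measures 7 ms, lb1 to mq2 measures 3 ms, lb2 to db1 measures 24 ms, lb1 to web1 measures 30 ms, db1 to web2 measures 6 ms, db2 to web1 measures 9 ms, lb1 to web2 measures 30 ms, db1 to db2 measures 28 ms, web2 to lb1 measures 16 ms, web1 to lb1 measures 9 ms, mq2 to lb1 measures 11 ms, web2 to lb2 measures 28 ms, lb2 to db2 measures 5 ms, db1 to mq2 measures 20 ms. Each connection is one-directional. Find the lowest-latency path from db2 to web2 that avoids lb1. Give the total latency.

45

Candidate routes:
db2-lb2-web2: 15 + 30 = 45
db2-lb2-db1-web2: 15 + 24 + 6 = 45
Best route has total 45 ms.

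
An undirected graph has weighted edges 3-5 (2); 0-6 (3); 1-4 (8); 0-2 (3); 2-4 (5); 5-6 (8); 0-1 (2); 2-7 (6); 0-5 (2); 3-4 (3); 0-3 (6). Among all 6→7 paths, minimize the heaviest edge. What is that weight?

6

Some routes from 6 to 7:
6 - 0 - 3 - 4 - 2 - 7: max(3, 6, 3, 5, 6) = 6
6 - 5 - 0 - 3 - 4 - 2 - 7: max(8, 2, 6, 3, 5, 6) = 8
6 - 0 - 5 - 3 - 4 - 2 - 7: max(3, 2, 2, 3, 5, 6) = 6
6 - 0 - 2 - 7: max(3, 3, 6) = 6
6 - 5 - 0 - 1 - 4 - 2 - 7: max(8, 2, 2, 8, 5, 6) = 8
The minimum achievable maximum is 6.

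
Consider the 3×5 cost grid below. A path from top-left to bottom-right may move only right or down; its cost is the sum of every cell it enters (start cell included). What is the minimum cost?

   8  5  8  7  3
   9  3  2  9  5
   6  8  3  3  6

Take [0,0] → [0,1] → [1,1] → [1,2] → [2,2] → [2,3] → [2,4] for a total of 8 + 5 + 3 + 2 + 3 + 3 + 6 = 30.
(Top row then right column would cost 42.)

30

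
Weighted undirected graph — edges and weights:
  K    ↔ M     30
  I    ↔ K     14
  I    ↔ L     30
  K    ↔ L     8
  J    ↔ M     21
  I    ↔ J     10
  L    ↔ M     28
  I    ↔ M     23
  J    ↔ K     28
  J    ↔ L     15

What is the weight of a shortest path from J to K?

Some routes from J to K:
J-I-L-K: 10 + 30 + 8 = 48
J-L-K: 15 + 8 = 23
J-I-K: 10 + 14 = 24
J-K: 28
Best route has total 23.

23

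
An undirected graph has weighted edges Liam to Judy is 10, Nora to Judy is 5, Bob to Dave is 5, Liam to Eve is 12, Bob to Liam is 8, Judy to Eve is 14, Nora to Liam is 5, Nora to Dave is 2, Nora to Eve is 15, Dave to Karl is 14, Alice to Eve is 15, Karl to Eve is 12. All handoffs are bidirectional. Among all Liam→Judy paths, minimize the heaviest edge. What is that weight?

5

Comparing a few candidate routes:
Liam → Bob → Dave → Nora → Judy: max(8, 5, 2, 5) = 8
Liam → Eve → Judy: max(12, 14) = 14
Liam → Nora → Judy: max(5, 5) = 5
Liam → Judy: max(10) = 10
The minimum achievable maximum is 5.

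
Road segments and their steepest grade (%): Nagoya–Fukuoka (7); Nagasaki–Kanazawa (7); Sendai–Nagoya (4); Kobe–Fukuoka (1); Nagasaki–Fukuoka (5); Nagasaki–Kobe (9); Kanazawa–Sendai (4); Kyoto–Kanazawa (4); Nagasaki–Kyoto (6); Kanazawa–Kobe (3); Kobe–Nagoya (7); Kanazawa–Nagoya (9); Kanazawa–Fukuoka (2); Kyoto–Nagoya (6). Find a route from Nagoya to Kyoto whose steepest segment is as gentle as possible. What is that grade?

Some routes from Nagoya to Kyoto:
Nagoya-Kyoto: max(6) = 6
Nagoya-Sendai-Kanazawa-Fukuoka-Nagasaki-Kyoto: max(4, 4, 2, 5, 6) = 6
Nagoya-Sendai-Kanazawa-Kobe-Fukuoka-Nagasaki-Kyoto: max(4, 4, 3, 1, 5, 6) = 6
Nagoya-Kobe-Fukuoka-Nagasaki-Kyoto: max(7, 1, 5, 6) = 7
Nagoya-Sendai-Kanazawa-Kyoto: max(4, 4, 4) = 4
Smallest bottleneck: 4%.

4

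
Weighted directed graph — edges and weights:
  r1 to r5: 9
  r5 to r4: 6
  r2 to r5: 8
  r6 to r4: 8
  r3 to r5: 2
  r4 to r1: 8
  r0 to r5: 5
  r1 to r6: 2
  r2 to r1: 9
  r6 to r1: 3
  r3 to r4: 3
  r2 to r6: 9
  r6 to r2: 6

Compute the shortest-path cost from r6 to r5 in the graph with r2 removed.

Candidate routes:
r6 -> r4 -> r1 -> r5: 8 + 8 + 9 = 25
r6 -> r1 -> r5: 3 + 9 = 12
The minimum is 12.

12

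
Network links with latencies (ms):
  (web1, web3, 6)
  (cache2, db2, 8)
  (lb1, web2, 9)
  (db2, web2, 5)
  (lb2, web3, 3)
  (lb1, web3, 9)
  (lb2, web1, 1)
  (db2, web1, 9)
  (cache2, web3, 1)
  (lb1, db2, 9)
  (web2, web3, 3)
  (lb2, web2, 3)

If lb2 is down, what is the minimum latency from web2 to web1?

9

Checking several routes:
web2-db2-cache2-web3-web1: 5 + 8 + 1 + 6 = 20
web2-db2-web1: 5 + 9 = 14
web2-web3-web1: 3 + 6 = 9
Shortest: 9 ms.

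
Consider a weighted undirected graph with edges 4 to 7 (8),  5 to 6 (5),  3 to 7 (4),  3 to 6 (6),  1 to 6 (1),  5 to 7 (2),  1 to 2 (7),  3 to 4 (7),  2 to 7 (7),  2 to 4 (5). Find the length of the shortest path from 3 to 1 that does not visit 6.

Candidate routes:
3→7→4→2→1: 4 + 8 + 5 + 7 = 24
3→7→2→1: 4 + 7 + 7 = 18
3→4→7→2→1: 7 + 8 + 7 + 7 = 29
3→4→2→1: 7 + 5 + 7 = 19
Shortest: 18.

18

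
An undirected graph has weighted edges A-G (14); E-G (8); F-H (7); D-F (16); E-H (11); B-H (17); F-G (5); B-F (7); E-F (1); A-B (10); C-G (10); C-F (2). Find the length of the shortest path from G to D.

A few of the G→D routes:
G -> F -> D: 5 + 16 = 21
G -> E -> H -> B -> F -> D: 8 + 11 + 17 + 7 + 16 = 59
G -> E -> F -> D: 8 + 1 + 16 = 25
G -> E -> H -> F -> D: 8 + 11 + 7 + 16 = 42
G -> A -> B -> F -> D: 14 + 10 + 7 + 16 = 47
G -> C -> F -> D: 10 + 2 + 16 = 28
Shortest: 21.

21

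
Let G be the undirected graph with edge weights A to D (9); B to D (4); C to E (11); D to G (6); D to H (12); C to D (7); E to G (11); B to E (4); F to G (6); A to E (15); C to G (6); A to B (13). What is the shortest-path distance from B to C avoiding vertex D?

Routes from B to C avoiding D:
B → A → E → G → C: 13 + 15 + 11 + 6 = 45
B → E → C: 4 + 11 = 15
B → A → E → C: 13 + 15 + 11 = 39
B → E → G → C: 4 + 11 + 6 = 21
The minimum is 15.

15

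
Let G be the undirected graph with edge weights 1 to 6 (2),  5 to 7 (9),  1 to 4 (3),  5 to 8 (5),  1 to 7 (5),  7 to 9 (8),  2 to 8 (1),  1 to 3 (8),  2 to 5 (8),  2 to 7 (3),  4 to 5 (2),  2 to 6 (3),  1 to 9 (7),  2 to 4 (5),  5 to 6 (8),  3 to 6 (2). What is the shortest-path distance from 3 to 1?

4

Some routes from 3 to 1:
3 -> 6 -> 2 -> 4 -> 1: 2 + 3 + 5 + 3 = 13
3 -> 6 -> 1: 2 + 2 = 4
3 -> 6 -> 2 -> 7 -> 1: 2 + 3 + 3 + 5 = 13
3 -> 1: 8
Best route has total 4.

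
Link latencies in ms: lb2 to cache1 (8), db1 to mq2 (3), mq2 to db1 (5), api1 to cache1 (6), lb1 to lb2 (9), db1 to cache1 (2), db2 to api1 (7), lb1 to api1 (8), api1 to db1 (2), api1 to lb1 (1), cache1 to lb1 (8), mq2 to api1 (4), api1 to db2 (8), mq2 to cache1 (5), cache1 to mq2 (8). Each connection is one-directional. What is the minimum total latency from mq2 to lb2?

14

Candidate routes:
mq2 → api1 → cache1 → lb1 → lb2: 4 + 6 + 8 + 9 = 27
mq2 → api1 → lb1 → lb2: 4 + 1 + 9 = 14
mq2 → cache1 → lb1 → lb2: 5 + 8 + 9 = 22
mq2 → api1 → db1 → cache1 → lb1 → lb2: 4 + 2 + 2 + 8 + 9 = 25
mq2 → db1 → cache1 → lb1 → lb2: 5 + 2 + 8 + 9 = 24
The minimum is 14 ms.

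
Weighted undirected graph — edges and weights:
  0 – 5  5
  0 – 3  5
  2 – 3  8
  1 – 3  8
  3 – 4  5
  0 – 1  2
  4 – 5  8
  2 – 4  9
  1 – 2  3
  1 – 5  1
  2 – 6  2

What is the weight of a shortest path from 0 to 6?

Comparing a few candidate routes:
0 -> 5 -> 1 -> 2 -> 6: 5 + 1 + 3 + 2 = 11
0 -> 3 -> 2 -> 6: 5 + 8 + 2 = 15
0 -> 1 -> 2 -> 6: 2 + 3 + 2 = 7
Best route has total 7.

7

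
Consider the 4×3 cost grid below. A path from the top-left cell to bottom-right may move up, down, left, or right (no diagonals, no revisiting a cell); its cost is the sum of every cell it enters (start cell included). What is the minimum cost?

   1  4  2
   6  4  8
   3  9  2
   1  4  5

20

Path [0,0] [1,0] [2,0] [3,0] [3,1] [3,2]: 1 + 6 + 3 + 1 + 4 + 5 = 20.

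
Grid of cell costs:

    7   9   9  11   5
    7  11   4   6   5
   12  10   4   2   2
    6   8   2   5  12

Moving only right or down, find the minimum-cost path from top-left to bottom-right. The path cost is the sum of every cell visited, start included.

49

Take r0c0 r0c1 r0c2 r1c2 r2c2 r2c3 r2c4 r3c4 for a total of 7 + 9 + 9 + 4 + 4 + 2 + 2 + 12 = 49.
For comparison, the top-then-right route costs 60.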